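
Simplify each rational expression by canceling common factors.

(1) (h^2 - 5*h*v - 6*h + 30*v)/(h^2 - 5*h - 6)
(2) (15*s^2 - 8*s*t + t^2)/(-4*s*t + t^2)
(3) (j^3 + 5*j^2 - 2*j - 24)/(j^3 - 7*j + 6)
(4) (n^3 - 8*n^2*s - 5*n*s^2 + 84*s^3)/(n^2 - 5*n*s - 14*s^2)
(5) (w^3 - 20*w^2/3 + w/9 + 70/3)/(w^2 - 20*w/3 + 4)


(1) = (h - 5*v)/(h + 1)
(2) = (-15*s^2 + 8*s*t - t^2)/(4*s*t - t^2)
(3) = (j + 4)/(j - 1)
(4) = (n^2 - n*s - 12*s^2)/(n + 2*s)
(5) = (9*w^2 - 6*w - 35)/(9*w - 6)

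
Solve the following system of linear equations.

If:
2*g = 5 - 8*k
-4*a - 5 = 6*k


Then:
a = -3*k/2 - 5/4
g = 5/2 - 4*k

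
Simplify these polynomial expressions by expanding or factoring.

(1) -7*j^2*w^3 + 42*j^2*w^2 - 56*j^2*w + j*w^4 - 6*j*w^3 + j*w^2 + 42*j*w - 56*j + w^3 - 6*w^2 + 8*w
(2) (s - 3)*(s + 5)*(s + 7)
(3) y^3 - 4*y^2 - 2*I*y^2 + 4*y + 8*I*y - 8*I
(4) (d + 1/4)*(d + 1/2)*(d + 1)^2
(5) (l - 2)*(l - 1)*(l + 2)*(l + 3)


(1) = (-7*j + w)*(w - 4)*(w - 2)*(j*w + 1)
(2) = s^3 + 9*s^2 - s - 105
(3) = (y - 2)^2*(y - 2*I)
(4) = d^4 + 11*d^3/4 + 21*d^2/8 + d + 1/8
(5) = l^4 + 2*l^3 - 7*l^2 - 8*l + 12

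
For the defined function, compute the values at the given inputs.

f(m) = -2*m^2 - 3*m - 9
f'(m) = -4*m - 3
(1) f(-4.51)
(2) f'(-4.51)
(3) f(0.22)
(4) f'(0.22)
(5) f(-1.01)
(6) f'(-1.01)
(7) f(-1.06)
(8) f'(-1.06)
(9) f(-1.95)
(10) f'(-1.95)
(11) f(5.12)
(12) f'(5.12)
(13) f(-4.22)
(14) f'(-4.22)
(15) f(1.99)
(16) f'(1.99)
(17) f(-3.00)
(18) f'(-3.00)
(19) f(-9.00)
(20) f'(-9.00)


(1) = -36.15
(2) = 15.04
(3) = -9.76
(4) = -3.88
(5) = -8.01
(6) = 1.04
(7) = -8.07
(8) = 1.24
(9) = -10.75
(10) = 4.80
(11) = -76.79
(12) = -23.48
(13) = -31.96
(14) = 13.88
(15) = -22.89
(16) = -10.96
(17) = -18.00
(18) = 9.00
(19) = -144.00
(20) = 33.00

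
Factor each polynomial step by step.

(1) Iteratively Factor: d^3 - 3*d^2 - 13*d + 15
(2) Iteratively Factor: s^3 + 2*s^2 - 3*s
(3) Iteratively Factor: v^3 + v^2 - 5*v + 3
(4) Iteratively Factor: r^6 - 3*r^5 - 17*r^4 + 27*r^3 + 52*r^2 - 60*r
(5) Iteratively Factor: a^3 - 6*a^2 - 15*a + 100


(1) = (d - 5)*(d^2 + 2*d - 3) = (d - 5)*(d + 3)*(d - 1)
(2) = (s - 1)*(s^2 + 3*s) = s*(s - 1)*(s + 3)
(3) = (v - 1)*(v^2 + 2*v - 3) = (v - 1)*(v + 3)*(v - 1)
(4) = (r + 3)*(r^5 - 6*r^4 + r^3 + 24*r^2 - 20*r) = (r - 5)*(r + 3)*(r^4 - r^3 - 4*r^2 + 4*r) = r*(r - 5)*(r + 3)*(r^3 - r^2 - 4*r + 4) = r*(r - 5)*(r + 2)*(r + 3)*(r^2 - 3*r + 2) = r*(r - 5)*(r - 2)*(r + 2)*(r + 3)*(r - 1)
(5) = (a - 5)*(a^2 - a - 20) = (a - 5)^2*(a + 4)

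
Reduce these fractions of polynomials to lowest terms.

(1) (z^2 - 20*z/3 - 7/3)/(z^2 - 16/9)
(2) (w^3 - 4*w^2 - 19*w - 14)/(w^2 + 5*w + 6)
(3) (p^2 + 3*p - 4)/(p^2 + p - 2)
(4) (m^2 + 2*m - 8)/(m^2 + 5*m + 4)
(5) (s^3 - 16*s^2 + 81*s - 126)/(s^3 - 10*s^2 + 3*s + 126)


(1) = (9*z^2 - 60*z - 21)/(9*z^2 - 16)
(2) = (w^2 - 6*w - 7)/(w + 3)
(3) = (p + 4)/(p + 2)
(4) = (m - 2)/(m + 1)
(5) = (s - 3)/(s + 3)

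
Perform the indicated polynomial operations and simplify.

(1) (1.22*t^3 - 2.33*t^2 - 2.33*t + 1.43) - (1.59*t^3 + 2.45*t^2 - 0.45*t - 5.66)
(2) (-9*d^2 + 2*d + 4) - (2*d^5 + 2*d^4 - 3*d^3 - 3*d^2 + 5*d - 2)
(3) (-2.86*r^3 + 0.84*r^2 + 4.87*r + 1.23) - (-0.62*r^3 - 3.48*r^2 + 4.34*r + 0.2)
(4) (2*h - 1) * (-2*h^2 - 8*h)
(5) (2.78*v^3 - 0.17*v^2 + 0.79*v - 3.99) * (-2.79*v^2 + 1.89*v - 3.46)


(1) = -0.37*t^3 - 4.78*t^2 - 1.88*t + 7.09
(2) = -2*d^5 - 2*d^4 + 3*d^3 - 6*d^2 - 3*d + 6
(3) = -2.24*r^3 + 4.32*r^2 + 0.53*r + 1.03
(4) = -4*h^3 - 14*h^2 + 8*h
(5) = -7.7562*v^5 + 5.7285*v^4 - 12.1442*v^3 + 13.2134*v^2 - 10.2745*v + 13.8054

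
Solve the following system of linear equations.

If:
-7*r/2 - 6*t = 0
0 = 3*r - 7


Then:
r = 7/3
t = -49/36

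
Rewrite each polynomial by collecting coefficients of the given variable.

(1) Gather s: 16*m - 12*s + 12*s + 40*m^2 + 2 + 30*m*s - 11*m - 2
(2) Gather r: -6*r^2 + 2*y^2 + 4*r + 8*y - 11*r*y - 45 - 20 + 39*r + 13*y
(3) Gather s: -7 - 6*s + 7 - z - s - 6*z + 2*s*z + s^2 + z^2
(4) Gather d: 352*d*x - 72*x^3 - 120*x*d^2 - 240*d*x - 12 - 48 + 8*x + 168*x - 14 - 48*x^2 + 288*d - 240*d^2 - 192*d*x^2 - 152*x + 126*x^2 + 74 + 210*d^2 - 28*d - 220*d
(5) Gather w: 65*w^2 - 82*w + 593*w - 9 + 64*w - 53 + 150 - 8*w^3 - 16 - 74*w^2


(1) = 40*m^2 + 30*m*s + 5*m
(2) = -6*r^2 + r*(43 - 11*y) + 2*y^2 + 21*y - 65
(3) = s^2 + s*(2*z - 7) + z^2 - 7*z
(4) = d^2*(-120*x - 30) + d*(-192*x^2 + 112*x + 40) - 72*x^3 + 78*x^2 + 24*x
(5) = -8*w^3 - 9*w^2 + 575*w + 72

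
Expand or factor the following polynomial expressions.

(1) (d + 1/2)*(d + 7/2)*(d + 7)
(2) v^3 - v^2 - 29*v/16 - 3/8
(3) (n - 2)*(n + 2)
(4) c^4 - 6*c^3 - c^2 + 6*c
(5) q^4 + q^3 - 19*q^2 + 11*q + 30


(1) = d^3 + 11*d^2 + 119*d/4 + 49/4
(2) = (v - 2)*(v + 1/4)*(v + 3/4)
(3) = n^2 - 4
(4) = c*(c - 6)*(c - 1)*(c + 1)
(5) = (q - 3)*(q - 2)*(q + 1)*(q + 5)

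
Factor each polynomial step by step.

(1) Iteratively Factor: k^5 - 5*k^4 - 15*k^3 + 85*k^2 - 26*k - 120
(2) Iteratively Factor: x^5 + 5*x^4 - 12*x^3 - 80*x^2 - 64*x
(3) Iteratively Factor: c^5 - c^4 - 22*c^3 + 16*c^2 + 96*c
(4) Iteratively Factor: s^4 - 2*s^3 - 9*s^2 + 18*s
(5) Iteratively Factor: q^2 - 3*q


(1) = (k + 4)*(k^4 - 9*k^3 + 21*k^2 + k - 30) = (k + 1)*(k + 4)*(k^3 - 10*k^2 + 31*k - 30) = (k - 5)*(k + 1)*(k + 4)*(k^2 - 5*k + 6) = (k - 5)*(k - 2)*(k + 1)*(k + 4)*(k - 3)
(2) = (x + 4)*(x^4 + x^3 - 16*x^2 - 16*x) = x*(x + 4)*(x^3 + x^2 - 16*x - 16) = x*(x + 4)^2*(x^2 - 3*x - 4) = x*(x + 1)*(x + 4)^2*(x - 4)
(3) = (c + 4)*(c^4 - 5*c^3 - 2*c^2 + 24*c) = (c - 4)*(c + 4)*(c^3 - c^2 - 6*c) = (c - 4)*(c + 2)*(c + 4)*(c^2 - 3*c) = c*(c - 4)*(c + 2)*(c + 4)*(c - 3)
(4) = (s)*(s^3 - 2*s^2 - 9*s + 18) = s*(s + 3)*(s^2 - 5*s + 6) = s*(s - 2)*(s + 3)*(s - 3)
(5) = (q - 3)*(q)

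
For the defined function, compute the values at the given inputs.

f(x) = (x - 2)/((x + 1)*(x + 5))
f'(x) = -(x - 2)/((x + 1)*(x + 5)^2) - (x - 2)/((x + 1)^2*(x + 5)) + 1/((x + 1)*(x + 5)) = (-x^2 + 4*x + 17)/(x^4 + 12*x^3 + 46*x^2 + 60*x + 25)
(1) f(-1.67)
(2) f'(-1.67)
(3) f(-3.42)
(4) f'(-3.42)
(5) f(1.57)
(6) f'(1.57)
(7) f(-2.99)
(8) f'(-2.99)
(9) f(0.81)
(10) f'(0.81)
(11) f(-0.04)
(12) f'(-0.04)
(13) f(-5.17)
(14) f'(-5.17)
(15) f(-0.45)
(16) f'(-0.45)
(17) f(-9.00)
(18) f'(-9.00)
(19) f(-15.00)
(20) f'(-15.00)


(1) = 1.64
(2) = 1.51
(3) = 1.42
(4) = -0.57
(5) = -0.03
(6) = 0.07
(7) = 1.25
(8) = -0.24
(9) = -0.11
(10) = 0.18
(11) = -0.43
(12) = 0.74
(13) = -10.11
(14) = -60.51
(15) = -0.98
(16) = 2.39
(17) = -0.34
(18) = -0.10
(19) = -0.12
(20) = -0.01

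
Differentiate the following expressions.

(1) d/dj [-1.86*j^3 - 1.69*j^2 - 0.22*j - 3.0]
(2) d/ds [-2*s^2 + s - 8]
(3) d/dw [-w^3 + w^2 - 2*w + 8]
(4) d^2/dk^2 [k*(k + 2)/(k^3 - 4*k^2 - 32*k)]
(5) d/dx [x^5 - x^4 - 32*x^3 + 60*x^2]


(1) = -5.58*j^2 - 3.38*j - 0.22
(2) = 1 - 4*s
(3) = -3*w^2 + 2*w - 2
(4) = 2*(k^3 + 6*k^2 + 72*k - 32)/(k^6 - 12*k^5 - 48*k^4 + 704*k^3 + 1536*k^2 - 12288*k - 32768)
(5) = x*(5*x^3 - 4*x^2 - 96*x + 120)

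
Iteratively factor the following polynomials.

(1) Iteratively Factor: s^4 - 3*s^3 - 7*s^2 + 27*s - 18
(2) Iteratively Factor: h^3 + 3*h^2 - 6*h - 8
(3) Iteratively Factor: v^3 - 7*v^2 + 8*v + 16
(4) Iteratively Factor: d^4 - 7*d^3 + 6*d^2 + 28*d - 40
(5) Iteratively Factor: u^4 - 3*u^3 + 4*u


(1) = (s + 3)*(s^3 - 6*s^2 + 11*s - 6) = (s - 3)*(s + 3)*(s^2 - 3*s + 2) = (s - 3)*(s - 1)*(s + 3)*(s - 2)
(2) = (h + 1)*(h^2 + 2*h - 8) = (h - 2)*(h + 1)*(h + 4)
(3) = (v - 4)*(v^2 - 3*v - 4) = (v - 4)^2*(v + 1)
(4) = (d - 2)*(d^3 - 5*d^2 - 4*d + 20) = (d - 2)*(d + 2)*(d^2 - 7*d + 10) = (d - 5)*(d - 2)*(d + 2)*(d - 2)
(5) = (u - 2)*(u^3 - u^2 - 2*u) = u*(u - 2)*(u^2 - u - 2) = u*(u - 2)^2*(u + 1)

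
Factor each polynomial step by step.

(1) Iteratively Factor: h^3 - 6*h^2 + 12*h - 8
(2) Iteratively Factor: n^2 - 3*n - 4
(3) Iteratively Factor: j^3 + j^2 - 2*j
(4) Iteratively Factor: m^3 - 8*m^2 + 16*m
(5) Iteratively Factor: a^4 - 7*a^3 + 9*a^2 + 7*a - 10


(1) = (h - 2)*(h^2 - 4*h + 4) = (h - 2)^2*(h - 2)
(2) = (n - 4)*(n + 1)
(3) = (j - 1)*(j^2 + 2*j) = (j - 1)*(j + 2)*(j)
(4) = (m - 4)*(m^2 - 4*m) = m*(m - 4)*(m - 4)
(5) = (a - 1)*(a^3 - 6*a^2 + 3*a + 10) = (a - 5)*(a - 1)*(a^2 - a - 2) = (a - 5)*(a - 2)*(a - 1)*(a + 1)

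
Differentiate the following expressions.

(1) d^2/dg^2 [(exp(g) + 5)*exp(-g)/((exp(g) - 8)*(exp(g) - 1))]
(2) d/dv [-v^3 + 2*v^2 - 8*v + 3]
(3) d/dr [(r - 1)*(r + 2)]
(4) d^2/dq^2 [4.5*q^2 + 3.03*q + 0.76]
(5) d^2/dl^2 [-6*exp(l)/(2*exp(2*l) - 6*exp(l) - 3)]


(1) = 2*(2*exp(5*g) + 9*exp(4*g) - 223*exp(3*g) + 886*exp(2*g) - 540*exp(g) + 160)*exp(-g)/(exp(6*g) - 27*exp(5*g) + 267*exp(4*g) - 1161*exp(3*g) + 2136*exp(2*g) - 1728*exp(g) + 512)
(2) = -3*v^2 + 4*v - 8
(3) = 2*r + 1
(4) = 9.00000000000000
(5) = (-24*exp(4*l) - 72*exp(3*l) - 216*exp(2*l) + 108*exp(l) - 54)*exp(l)/(8*exp(6*l) - 72*exp(5*l) + 180*exp(4*l) - 270*exp(2*l) - 162*exp(l) - 27)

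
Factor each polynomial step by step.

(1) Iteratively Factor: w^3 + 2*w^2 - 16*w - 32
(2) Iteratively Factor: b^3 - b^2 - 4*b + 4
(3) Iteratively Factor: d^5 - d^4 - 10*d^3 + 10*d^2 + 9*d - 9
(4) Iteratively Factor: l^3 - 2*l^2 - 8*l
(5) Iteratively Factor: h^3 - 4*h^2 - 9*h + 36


(1) = (w - 4)*(w^2 + 6*w + 8) = (w - 4)*(w + 2)*(w + 4)
(2) = (b - 2)*(b^2 + b - 2) = (b - 2)*(b - 1)*(b + 2)
(3) = (d - 1)*(d^4 - 10*d^2 + 9) = (d - 1)^2*(d^3 + d^2 - 9*d - 9) = (d - 1)^2*(d + 1)*(d^2 - 9) = (d - 1)^2*(d + 1)*(d + 3)*(d - 3)
(4) = (l - 4)*(l^2 + 2*l) = (l - 4)*(l + 2)*(l)
(5) = (h - 3)*(h^2 - h - 12) = (h - 3)*(h + 3)*(h - 4)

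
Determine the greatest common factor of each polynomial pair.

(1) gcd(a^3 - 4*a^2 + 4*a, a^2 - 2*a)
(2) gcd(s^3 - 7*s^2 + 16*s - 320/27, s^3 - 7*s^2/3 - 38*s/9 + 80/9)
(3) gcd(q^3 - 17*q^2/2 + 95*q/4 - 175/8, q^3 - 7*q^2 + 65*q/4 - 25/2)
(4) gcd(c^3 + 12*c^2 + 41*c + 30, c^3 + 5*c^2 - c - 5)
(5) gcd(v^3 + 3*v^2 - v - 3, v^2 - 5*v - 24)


(1) = gcd(a*(a - 2)^2, a*(a - 2)) = a^2 - 2*a
(2) = gcd((s - 8/3)^2*(s - 5/3), (s - 8/3)*(s - 5/3)*(s + 2)) = s^2 - 13*s/3 + 40/9
(3) = q^2 - 5*q + 25/4
(4) = c^2 + 6*c + 5
(5) = gcd((v - 1)*(v + 1)*(v + 3), (v - 8)*(v + 3)) = v + 3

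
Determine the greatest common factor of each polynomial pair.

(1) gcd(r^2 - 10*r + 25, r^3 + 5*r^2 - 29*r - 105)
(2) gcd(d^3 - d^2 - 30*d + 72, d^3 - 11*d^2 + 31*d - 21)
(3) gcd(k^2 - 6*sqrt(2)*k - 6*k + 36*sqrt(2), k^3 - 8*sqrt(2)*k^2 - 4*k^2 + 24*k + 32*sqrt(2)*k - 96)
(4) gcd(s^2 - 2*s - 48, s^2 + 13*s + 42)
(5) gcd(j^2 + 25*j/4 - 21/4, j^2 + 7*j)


(1) = gcd((r - 5)^2, (r - 5)*(r + 3)*(r + 7)) = r - 5
(2) = d - 3
(3) = k - 6*sqrt(2)
(4) = s + 6
(5) = gcd((j - 3/4)*(j + 7), j*(j + 7)) = j + 7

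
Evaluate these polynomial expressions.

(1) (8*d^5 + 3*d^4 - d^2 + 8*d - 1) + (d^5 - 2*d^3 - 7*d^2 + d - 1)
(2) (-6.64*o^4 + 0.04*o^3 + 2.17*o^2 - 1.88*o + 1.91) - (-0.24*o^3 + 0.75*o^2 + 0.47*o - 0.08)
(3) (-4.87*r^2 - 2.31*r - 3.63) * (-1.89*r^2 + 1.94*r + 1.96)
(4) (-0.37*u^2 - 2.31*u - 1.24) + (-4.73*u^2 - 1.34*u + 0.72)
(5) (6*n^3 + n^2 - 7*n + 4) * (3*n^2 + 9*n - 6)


(1) = 9*d^5 + 3*d^4 - 2*d^3 - 8*d^2 + 9*d - 2
(2) = -6.64*o^4 + 0.28*o^3 + 1.42*o^2 - 2.35*o + 1.99
(3) = 9.2043*r^4 - 5.0819*r^3 - 7.1659*r^2 - 11.5698*r - 7.1148
(4) = -5.1*u^2 - 3.65*u - 0.52
(5) = 18*n^5 + 57*n^4 - 48*n^3 - 57*n^2 + 78*n - 24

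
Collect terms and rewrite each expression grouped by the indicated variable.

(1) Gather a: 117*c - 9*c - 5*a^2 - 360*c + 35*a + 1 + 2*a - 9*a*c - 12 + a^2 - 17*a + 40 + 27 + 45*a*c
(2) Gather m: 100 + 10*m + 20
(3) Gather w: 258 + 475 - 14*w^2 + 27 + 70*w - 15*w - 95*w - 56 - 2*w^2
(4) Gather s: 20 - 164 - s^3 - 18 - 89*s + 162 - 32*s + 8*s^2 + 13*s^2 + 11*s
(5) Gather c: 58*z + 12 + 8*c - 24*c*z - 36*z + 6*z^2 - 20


(1) = -4*a^2 + a*(36*c + 20) - 252*c + 56
(2) = 10*m + 120
(3) = -16*w^2 - 40*w + 704
(4) = -s^3 + 21*s^2 - 110*s
(5) = c*(8 - 24*z) + 6*z^2 + 22*z - 8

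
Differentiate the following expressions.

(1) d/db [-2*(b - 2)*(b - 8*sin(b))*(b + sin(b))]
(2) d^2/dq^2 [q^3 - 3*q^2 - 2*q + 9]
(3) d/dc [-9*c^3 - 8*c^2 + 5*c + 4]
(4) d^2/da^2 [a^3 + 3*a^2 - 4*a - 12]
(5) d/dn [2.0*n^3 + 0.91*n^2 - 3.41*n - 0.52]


(1) = 2*(2 - b)*(b - 8*sin(b))*(cos(b) + 1) + 2*(b - 2)*(b + sin(b))*(8*cos(b) - 1) - 2*(b - 8*sin(b))*(b + sin(b))
(2) = 6*q - 6
(3) = -27*c^2 - 16*c + 5
(4) = 6*a + 6
(5) = 6.0*n^2 + 1.82*n - 3.41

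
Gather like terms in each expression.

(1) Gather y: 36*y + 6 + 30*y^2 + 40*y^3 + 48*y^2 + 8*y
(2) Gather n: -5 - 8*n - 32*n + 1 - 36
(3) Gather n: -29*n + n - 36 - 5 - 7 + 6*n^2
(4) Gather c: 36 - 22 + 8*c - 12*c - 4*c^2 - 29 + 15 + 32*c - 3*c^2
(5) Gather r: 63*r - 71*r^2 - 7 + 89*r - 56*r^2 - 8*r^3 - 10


(1) = 40*y^3 + 78*y^2 + 44*y + 6
(2) = -40*n - 40
(3) = 6*n^2 - 28*n - 48
(4) = -7*c^2 + 28*c
(5) = -8*r^3 - 127*r^2 + 152*r - 17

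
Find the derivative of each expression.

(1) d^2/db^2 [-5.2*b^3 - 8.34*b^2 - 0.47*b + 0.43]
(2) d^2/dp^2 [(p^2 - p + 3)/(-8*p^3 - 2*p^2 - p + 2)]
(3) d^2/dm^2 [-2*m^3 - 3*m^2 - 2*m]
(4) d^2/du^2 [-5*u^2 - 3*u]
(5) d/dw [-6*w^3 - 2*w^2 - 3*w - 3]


(1) = -31.2*b - 16.68
(2) = 2*(-64*p^6 + 192*p^5 - 1080*p^4 - 498*p^3 - 24*p^2 - 150*p - 17)/(512*p^9 + 384*p^8 + 288*p^7 - 280*p^6 - 156*p^5 - 114*p^4 + 73*p^3 + 18*p^2 + 12*p - 8)
(3) = -12*m - 6
(4) = -10
(5) = -18*w^2 - 4*w - 3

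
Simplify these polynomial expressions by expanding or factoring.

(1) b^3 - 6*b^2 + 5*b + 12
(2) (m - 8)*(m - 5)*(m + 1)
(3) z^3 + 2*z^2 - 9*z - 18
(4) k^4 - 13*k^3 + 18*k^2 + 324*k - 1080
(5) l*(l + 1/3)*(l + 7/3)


(1) = (b - 4)*(b - 3)*(b + 1)
(2) = m^3 - 12*m^2 + 27*m + 40
(3) = (z - 3)*(z + 2)*(z + 3)
(4) = (k - 6)^3*(k + 5)
(5) = l^3 + 8*l^2/3 + 7*l/9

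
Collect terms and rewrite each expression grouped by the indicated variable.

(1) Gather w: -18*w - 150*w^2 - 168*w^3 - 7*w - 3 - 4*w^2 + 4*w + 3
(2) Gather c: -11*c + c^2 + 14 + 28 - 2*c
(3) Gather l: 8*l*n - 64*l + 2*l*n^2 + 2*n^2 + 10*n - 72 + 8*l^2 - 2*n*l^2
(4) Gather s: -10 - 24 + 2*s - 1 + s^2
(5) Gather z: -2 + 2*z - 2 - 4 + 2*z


(1) = -168*w^3 - 154*w^2 - 21*w
(2) = c^2 - 13*c + 42
(3) = l^2*(8 - 2*n) + l*(2*n^2 + 8*n - 64) + 2*n^2 + 10*n - 72
(4) = s^2 + 2*s - 35
(5) = 4*z - 8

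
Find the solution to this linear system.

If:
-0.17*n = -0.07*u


Then:
n = 0.411764705882353*u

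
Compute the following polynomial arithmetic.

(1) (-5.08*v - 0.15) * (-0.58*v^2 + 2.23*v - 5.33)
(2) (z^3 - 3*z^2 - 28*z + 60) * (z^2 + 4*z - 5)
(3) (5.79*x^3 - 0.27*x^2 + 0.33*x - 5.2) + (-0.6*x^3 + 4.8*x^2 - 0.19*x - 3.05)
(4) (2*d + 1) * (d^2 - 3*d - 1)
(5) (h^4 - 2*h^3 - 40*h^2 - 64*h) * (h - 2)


(1) = 2.9464*v^3 - 11.2414*v^2 + 26.7419*v + 0.7995
(2) = z^5 + z^4 - 45*z^3 - 37*z^2 + 380*z - 300
(3) = 5.19*x^3 + 4.53*x^2 + 0.14*x - 8.25
(4) = 2*d^3 - 5*d^2 - 5*d - 1
(5) = h^5 - 4*h^4 - 36*h^3 + 16*h^2 + 128*h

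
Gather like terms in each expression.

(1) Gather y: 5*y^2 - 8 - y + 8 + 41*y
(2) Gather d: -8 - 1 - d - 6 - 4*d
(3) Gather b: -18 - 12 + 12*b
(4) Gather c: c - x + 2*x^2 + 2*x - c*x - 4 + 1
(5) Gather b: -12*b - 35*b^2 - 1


(1) = 5*y^2 + 40*y
(2) = -5*d - 15
(3) = 12*b - 30
(4) = c*(1 - x) + 2*x^2 + x - 3
(5) = -35*b^2 - 12*b - 1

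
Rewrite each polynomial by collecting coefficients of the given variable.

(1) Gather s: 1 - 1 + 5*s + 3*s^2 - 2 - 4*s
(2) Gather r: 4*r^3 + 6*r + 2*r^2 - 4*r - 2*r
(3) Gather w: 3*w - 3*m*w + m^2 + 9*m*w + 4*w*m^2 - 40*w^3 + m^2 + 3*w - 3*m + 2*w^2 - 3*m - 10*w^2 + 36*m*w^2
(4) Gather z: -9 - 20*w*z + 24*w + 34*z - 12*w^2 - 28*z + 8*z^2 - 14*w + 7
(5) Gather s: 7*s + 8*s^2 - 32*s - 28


(1) = 3*s^2 + s - 2
(2) = 4*r^3 + 2*r^2
(3) = 2*m^2 - 6*m - 40*w^3 + w^2*(36*m - 8) + w*(4*m^2 + 6*m + 6)
(4) = -12*w^2 + 10*w + 8*z^2 + z*(6 - 20*w) - 2
(5) = 8*s^2 - 25*s - 28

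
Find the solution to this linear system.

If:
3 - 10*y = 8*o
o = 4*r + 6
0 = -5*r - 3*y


Then:
o = -132/23
r = -135/46
y = 225/46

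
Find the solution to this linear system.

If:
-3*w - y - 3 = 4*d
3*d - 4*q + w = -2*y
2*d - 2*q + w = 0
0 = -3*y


Then:
d = -3
q = -3/2
w = 3
y = 0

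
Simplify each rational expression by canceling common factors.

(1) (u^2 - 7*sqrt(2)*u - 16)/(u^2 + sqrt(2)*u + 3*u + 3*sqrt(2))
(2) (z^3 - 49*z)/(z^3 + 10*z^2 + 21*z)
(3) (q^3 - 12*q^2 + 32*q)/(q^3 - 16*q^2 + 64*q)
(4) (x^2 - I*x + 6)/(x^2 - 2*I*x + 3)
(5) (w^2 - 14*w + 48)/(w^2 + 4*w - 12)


(1) = (u - 8*sqrt(2))/(u + 3)
(2) = (z - 7)/(z + 3)
(3) = (q - 4)/(q - 8)
(4) = (x + 2*I)/(x + I)
(5) = (w^2 - 14*w + 48)/(w^2 + 4*w - 12)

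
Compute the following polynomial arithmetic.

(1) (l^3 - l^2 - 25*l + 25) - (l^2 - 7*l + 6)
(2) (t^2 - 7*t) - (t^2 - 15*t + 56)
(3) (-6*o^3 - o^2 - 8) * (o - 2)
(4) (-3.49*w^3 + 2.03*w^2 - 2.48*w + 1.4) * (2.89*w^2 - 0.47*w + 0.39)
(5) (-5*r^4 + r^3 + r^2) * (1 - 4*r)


(1) = l^3 - 2*l^2 - 18*l + 19
(2) = 8*t - 56
(3) = -6*o^4 + 11*o^3 + 2*o^2 - 8*o + 16
(4) = -10.0861*w^5 + 7.507*w^4 - 9.4824*w^3 + 6.0033*w^2 - 1.6252*w + 0.546
(5) = 20*r^5 - 9*r^4 - 3*r^3 + r^2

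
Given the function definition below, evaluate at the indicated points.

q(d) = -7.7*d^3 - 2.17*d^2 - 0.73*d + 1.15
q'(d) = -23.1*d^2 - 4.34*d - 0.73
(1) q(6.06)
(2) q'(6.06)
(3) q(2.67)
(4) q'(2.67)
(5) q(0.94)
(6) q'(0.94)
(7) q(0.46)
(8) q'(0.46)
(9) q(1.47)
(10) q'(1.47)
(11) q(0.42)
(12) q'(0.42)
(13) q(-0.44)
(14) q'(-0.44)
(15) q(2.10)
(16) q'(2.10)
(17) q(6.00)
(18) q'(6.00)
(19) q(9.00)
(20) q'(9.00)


(1) = -1796.56
(2) = -875.35
(3) = -162.83
(4) = -177.00
(5) = -7.85
(6) = -25.22
(7) = -0.39
(8) = -7.61
(9) = -29.07
(10) = -57.03
(11) = -0.11
(12) = -6.63
(13) = 1.71
(14) = -3.29
(15) = -81.26
(16) = -111.72
(17) = -1744.55
(18) = -858.37
(19) = -5794.49
(20) = -1910.89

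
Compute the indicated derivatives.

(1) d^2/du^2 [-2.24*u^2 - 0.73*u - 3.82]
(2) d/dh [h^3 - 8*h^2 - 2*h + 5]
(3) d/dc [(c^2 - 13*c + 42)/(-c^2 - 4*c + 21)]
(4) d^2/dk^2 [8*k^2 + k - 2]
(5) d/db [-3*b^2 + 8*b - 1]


(1) = -4.48000000000000
(2) = 3*h^2 - 16*h - 2
(3) = (-17*c^2 + 126*c - 105)/(c^4 + 8*c^3 - 26*c^2 - 168*c + 441)
(4) = 16
(5) = 8 - 6*b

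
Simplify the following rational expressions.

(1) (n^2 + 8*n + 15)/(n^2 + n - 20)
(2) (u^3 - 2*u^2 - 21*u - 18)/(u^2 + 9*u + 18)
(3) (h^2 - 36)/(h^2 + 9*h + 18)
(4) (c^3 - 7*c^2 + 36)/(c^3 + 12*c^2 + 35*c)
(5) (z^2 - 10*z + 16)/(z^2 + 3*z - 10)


(1) = (n + 3)/(n - 4)
(2) = (u^2 - 5*u - 6)/(u + 6)
(3) = (h - 6)/(h + 3)
(4) = (c^3 - 7*c^2 + 36)/(c^3 + 12*c^2 + 35*c)
(5) = (z - 8)/(z + 5)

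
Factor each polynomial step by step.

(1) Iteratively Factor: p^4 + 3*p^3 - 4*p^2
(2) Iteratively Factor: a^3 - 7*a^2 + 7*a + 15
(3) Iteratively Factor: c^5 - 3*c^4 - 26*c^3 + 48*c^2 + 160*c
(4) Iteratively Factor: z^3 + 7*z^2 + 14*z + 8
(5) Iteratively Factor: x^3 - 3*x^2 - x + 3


(1) = (p + 4)*(p^3 - p^2) = (p - 1)*(p + 4)*(p^2) = p*(p - 1)*(p + 4)*(p)
(2) = (a - 3)*(a^2 - 4*a - 5) = (a - 3)*(a + 1)*(a - 5)
(3) = (c)*(c^4 - 3*c^3 - 26*c^2 + 48*c + 160) = c*(c - 4)*(c^3 + c^2 - 22*c - 40) = c*(c - 4)*(c + 2)*(c^2 - c - 20) = c*(c - 5)*(c - 4)*(c + 2)*(c + 4)
(4) = (z + 1)*(z^2 + 6*z + 8) = (z + 1)*(z + 4)*(z + 2)
(5) = (x - 1)*(x^2 - 2*x - 3) = (x - 3)*(x - 1)*(x + 1)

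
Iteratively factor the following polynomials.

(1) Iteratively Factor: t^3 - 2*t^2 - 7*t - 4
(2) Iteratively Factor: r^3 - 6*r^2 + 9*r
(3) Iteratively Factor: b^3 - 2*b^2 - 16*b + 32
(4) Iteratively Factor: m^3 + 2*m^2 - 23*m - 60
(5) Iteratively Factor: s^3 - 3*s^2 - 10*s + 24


(1) = (t - 4)*(t^2 + 2*t + 1) = (t - 4)*(t + 1)*(t + 1)
(2) = (r)*(r^2 - 6*r + 9) = r*(r - 3)*(r - 3)
(3) = (b - 2)*(b^2 - 16) = (b - 2)*(b + 4)*(b - 4)
(4) = (m - 5)*(m^2 + 7*m + 12) = (m - 5)*(m + 4)*(m + 3)
(5) = (s - 2)*(s^2 - s - 12) = (s - 2)*(s + 3)*(s - 4)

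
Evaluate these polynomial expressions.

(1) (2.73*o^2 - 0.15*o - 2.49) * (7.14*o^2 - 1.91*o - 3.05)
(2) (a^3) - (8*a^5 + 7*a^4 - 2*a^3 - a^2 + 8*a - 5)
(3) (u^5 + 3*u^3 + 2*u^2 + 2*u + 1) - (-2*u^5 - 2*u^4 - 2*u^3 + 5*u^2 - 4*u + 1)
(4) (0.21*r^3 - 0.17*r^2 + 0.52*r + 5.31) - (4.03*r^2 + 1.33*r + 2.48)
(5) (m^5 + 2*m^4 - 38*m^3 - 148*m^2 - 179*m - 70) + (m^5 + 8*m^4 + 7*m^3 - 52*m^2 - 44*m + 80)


(1) = 19.4922*o^4 - 6.2853*o^3 - 25.8186*o^2 + 5.2134*o + 7.5945
(2) = -8*a^5 - 7*a^4 + 3*a^3 + a^2 - 8*a + 5
(3) = 3*u^5 + 2*u^4 + 5*u^3 - 3*u^2 + 6*u
(4) = 0.21*r^3 - 4.2*r^2 - 0.81*r + 2.83
(5) = 2*m^5 + 10*m^4 - 31*m^3 - 200*m^2 - 223*m + 10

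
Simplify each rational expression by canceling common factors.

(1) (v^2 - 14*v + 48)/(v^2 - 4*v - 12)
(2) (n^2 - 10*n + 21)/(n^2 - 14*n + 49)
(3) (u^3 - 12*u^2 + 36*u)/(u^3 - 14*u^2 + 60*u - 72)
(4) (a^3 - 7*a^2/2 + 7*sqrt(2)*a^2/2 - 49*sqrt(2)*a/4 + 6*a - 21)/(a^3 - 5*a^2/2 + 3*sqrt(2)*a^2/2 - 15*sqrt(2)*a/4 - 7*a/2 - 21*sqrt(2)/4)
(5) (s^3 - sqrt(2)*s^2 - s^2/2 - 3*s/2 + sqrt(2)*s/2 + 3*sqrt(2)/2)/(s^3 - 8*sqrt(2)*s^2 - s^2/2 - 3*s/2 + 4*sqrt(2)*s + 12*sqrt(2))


(1) = (v - 8)/(v + 2)
(2) = (n - 3)/(n - 7)
(3) = u/(u - 2)
(4) = (16*a + 32*sqrt(2))/(16*a + 16)
(5) = (4*s - 4*sqrt(2))/(4*s - 32*sqrt(2))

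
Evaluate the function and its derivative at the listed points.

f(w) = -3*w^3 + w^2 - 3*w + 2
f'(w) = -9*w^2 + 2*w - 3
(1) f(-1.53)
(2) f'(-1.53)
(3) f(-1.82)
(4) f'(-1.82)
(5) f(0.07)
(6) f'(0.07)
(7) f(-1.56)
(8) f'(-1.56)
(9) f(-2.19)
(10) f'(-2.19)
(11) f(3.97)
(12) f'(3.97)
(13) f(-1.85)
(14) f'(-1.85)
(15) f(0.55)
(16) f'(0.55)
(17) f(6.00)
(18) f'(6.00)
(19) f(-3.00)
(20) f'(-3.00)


(1) = 19.68
(2) = -27.13
(3) = 28.86
(4) = -36.45
(5) = 1.79
(6) = -2.90
(7) = 20.50
(8) = -28.02
(9) = 44.88
(10) = -50.54
(11) = -181.86
(12) = -136.91
(13) = 29.97
(14) = -37.50
(15) = 0.15
(16) = -4.62
(17) = -628.00
(18) = -315.00
(19) = 101.00
(20) = -90.00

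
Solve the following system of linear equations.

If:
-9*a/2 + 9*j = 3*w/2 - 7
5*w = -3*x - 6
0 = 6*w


Then:
a = 2*j + 14/9
w = 0
x = -2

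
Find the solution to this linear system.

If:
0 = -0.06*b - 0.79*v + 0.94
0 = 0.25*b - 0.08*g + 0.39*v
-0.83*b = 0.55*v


Then:
b = -0.83
g = 3.51
v = 1.25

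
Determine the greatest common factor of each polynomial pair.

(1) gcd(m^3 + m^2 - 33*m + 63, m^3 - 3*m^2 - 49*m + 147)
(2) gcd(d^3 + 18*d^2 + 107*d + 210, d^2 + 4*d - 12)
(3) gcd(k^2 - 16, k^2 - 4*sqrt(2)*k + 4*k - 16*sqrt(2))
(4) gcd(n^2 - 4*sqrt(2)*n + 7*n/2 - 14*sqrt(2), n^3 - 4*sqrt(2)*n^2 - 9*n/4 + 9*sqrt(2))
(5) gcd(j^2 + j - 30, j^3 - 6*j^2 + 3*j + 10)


(1) = gcd((m - 3)^2*(m + 7), (m - 7)*(m - 3)*(m + 7)) = m^2 + 4*m - 21
(2) = d + 6
(3) = k + 4
(4) = n - 4*sqrt(2)
(5) = gcd((j - 5)*(j + 6), (j - 5)*(j - 2)*(j + 1)) = j - 5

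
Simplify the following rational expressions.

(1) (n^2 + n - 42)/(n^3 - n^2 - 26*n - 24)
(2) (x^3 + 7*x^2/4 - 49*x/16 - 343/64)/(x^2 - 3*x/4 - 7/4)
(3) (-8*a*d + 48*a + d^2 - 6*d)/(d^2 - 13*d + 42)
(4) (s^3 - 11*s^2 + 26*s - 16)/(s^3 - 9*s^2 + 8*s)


(1) = (n + 7)/(n^2 + 5*n + 4)
(2) = (16*x^2 + 56*x + 49)/(16*x + 16)
(3) = (-8*a + d)/(d - 7)
(4) = (s - 2)/s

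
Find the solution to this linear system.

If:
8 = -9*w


Then:
w = -8/9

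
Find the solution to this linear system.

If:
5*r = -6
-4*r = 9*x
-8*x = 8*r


Then:
No Solution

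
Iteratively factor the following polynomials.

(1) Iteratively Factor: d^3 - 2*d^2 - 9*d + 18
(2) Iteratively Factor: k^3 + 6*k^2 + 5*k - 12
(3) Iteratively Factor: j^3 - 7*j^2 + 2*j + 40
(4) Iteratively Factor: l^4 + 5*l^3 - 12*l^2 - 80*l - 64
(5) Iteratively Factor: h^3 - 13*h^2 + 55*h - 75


(1) = (d - 2)*(d^2 - 9) = (d - 3)*(d - 2)*(d + 3)
(2) = (k + 4)*(k^2 + 2*k - 3) = (k + 3)*(k + 4)*(k - 1)
(3) = (j + 2)*(j^2 - 9*j + 20) = (j - 4)*(j + 2)*(j - 5)
(4) = (l + 4)*(l^3 + l^2 - 16*l - 16) = (l + 1)*(l + 4)*(l^2 - 16) = (l - 4)*(l + 1)*(l + 4)*(l + 4)
(5) = (h - 5)*(h^2 - 8*h + 15) = (h - 5)*(h - 3)*(h - 5)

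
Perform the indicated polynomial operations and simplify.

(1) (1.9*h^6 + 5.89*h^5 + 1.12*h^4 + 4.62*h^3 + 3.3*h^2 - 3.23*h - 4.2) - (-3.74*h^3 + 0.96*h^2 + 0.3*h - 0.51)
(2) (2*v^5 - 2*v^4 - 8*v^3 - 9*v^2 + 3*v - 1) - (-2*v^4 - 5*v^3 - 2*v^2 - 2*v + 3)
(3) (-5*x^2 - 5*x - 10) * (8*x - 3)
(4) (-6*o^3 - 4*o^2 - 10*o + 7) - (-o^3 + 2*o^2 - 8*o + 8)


(1) = 1.9*h^6 + 5.89*h^5 + 1.12*h^4 + 8.36*h^3 + 2.34*h^2 - 3.53*h - 3.69
(2) = 2*v^5 - 3*v^3 - 7*v^2 + 5*v - 4
(3) = -40*x^3 - 25*x^2 - 65*x + 30
(4) = -5*o^3 - 6*o^2 - 2*o - 1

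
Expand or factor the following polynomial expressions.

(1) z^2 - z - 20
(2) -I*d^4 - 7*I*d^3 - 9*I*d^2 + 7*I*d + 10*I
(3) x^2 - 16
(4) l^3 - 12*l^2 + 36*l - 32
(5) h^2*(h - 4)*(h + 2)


(1) = (z - 5)*(z + 4)
(2) = (d + 1)*(d + 2)*(d + 5)*(-I*d + I)
(3) = (x - 4)*(x + 4)
(4) = (l - 8)*(l - 2)^2
(5) = h^4 - 2*h^3 - 8*h^2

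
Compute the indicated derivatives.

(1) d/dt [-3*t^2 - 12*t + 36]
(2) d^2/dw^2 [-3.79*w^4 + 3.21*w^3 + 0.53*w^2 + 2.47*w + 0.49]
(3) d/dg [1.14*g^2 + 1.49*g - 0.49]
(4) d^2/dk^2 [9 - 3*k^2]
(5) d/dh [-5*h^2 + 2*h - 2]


(1) = -6*t - 12
(2) = -45.48*w^2 + 19.26*w + 1.06
(3) = 2.28*g + 1.49
(4) = -6
(5) = 2 - 10*h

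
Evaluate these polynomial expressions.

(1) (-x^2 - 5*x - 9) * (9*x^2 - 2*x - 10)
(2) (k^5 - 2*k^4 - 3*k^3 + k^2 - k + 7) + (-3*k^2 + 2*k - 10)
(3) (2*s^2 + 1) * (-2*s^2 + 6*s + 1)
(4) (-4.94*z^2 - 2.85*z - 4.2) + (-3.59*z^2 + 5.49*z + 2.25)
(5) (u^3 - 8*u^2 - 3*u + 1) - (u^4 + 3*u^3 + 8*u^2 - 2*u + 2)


(1) = -9*x^4 - 43*x^3 - 61*x^2 + 68*x + 90
(2) = k^5 - 2*k^4 - 3*k^3 - 2*k^2 + k - 3
(3) = -4*s^4 + 12*s^3 + 6*s + 1
(4) = -8.53*z^2 + 2.64*z - 1.95
(5) = -u^4 - 2*u^3 - 16*u^2 - u - 1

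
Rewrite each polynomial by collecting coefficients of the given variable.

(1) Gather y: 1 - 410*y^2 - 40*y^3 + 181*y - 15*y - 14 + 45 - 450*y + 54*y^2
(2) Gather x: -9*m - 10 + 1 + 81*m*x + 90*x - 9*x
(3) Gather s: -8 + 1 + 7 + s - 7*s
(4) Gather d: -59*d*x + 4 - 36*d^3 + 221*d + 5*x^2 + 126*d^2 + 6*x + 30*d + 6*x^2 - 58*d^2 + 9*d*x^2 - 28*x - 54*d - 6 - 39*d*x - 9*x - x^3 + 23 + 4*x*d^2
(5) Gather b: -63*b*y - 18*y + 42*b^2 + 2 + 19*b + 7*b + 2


(1) = -40*y^3 - 356*y^2 - 284*y + 32
(2) = -9*m + x*(81*m + 81) - 9
(3) = -6*s
(4) = -36*d^3 + d^2*(4*x + 68) + d*(9*x^2 - 98*x + 197) - x^3 + 11*x^2 - 31*x + 21
(5) = 42*b^2 + b*(26 - 63*y) - 18*y + 4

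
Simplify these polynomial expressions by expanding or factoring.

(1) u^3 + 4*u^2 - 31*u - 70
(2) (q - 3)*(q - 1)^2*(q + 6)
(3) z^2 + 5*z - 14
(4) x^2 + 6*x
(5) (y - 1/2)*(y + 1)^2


(1) = (u - 5)*(u + 2)*(u + 7)
(2) = q^4 + q^3 - 23*q^2 + 39*q - 18
(3) = (z - 2)*(z + 7)
(4) = x*(x + 6)
(5) = y^3 + 3*y^2/2 - 1/2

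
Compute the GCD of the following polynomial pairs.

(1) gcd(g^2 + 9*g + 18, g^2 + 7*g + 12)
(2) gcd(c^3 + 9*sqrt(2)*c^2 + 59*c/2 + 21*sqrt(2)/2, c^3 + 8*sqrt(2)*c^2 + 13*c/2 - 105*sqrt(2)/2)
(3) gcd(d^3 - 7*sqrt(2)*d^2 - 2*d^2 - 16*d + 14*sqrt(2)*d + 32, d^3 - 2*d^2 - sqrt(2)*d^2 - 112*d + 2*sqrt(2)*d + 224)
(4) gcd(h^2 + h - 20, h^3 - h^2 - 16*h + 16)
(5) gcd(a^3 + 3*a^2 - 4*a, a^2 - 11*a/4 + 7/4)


(1) = g + 3
(2) = c + 7*sqrt(2)
(3) = d^2 + d*(-8*sqrt(2) - 2) + 16*sqrt(2)
(4) = gcd((h - 4)*(h + 5), (h - 4)*(h - 1)*(h + 4)) = h - 4
(5) = a - 1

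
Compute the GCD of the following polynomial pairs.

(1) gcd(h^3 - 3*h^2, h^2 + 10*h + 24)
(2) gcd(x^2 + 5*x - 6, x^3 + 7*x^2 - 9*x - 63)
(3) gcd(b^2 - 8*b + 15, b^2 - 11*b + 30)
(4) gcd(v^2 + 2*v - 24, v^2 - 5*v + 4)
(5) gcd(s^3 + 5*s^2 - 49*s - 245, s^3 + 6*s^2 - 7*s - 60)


(1) = gcd(h^2*(h - 3), (h + 4)*(h + 6)) = 1
(2) = 1
(3) = b - 5
(4) = v - 4
(5) = s + 5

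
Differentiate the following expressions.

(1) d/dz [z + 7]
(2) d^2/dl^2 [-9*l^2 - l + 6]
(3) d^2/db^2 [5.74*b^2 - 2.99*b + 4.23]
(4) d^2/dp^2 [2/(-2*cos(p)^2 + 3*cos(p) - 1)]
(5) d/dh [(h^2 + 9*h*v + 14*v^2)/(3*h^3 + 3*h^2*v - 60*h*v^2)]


(1) = 1
(2) = -18
(3) = 11.4800000000000
(4) = 2*(-16*sin(p)^4 + 9*sin(p)^2 - 51*cos(p)/2 + 9*cos(3*p)/2 + 21)/(2*sin(p)^2 + 3*cos(p) - 3)^3
(5) = (-h^4 - 18*h^3*v - 71*h^2*v^2 - 28*h*v^3 + 280*v^4)/(3*h^2*(h^4 + 2*h^3*v - 39*h^2*v^2 - 40*h*v^3 + 400*v^4))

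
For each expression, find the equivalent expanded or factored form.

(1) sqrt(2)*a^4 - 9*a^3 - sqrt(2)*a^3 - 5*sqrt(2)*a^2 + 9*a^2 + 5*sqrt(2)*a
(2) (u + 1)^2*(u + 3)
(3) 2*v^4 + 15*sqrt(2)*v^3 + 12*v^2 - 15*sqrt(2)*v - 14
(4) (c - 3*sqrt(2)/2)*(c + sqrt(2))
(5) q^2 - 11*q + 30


(1) = a*(a - 1)*(a - 5*sqrt(2))*(sqrt(2)*a + 1)
(2) = u^3 + 5*u^2 + 7*u + 3
(3) = (v - 1)*(v + 7*sqrt(2))*(sqrt(2)*v + 1)*(sqrt(2)*v + sqrt(2))
(4) = c^2 - sqrt(2)*c/2 - 3
(5) = (q - 6)*(q - 5)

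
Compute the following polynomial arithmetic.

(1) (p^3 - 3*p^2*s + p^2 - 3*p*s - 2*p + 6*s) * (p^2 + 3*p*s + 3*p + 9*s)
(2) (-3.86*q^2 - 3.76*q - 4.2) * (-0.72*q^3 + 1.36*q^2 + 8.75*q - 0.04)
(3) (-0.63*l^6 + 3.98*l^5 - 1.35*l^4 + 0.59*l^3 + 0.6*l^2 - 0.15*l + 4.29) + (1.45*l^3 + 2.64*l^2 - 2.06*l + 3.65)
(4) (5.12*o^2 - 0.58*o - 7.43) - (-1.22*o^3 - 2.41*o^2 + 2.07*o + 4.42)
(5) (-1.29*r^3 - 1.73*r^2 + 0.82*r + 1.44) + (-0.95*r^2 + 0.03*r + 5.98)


(1) = p^5 + 4*p^4 - 9*p^3*s^2 + p^3 - 36*p^2*s^2 - 6*p^2 - 9*p*s^2 + 54*s^2
(2) = 2.7792*q^5 - 2.5424*q^4 - 35.8646*q^3 - 38.4576*q^2 - 36.5996*q + 0.168
(3) = -0.63*l^6 + 3.98*l^5 - 1.35*l^4 + 2.04*l^3 + 3.24*l^2 - 2.21*l + 7.94
(4) = 1.22*o^3 + 7.53*o^2 - 2.65*o - 11.85
(5) = -1.29*r^3 - 2.68*r^2 + 0.85*r + 7.42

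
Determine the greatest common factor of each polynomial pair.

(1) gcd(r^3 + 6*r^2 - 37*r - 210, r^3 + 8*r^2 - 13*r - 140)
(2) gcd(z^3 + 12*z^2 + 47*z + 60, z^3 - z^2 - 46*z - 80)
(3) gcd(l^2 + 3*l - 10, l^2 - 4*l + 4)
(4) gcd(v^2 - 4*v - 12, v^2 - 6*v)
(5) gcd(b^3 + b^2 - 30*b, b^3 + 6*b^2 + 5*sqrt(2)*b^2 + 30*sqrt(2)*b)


(1) = r^2 + 12*r + 35
(2) = z + 5
(3) = l - 2
(4) = gcd((v - 6)*(v + 2), v*(v - 6)) = v - 6
(5) = gcd(b*(b - 5)*(b + 6), b*(b + 6)*(b + 5*sqrt(2))) = b^2 + 6*b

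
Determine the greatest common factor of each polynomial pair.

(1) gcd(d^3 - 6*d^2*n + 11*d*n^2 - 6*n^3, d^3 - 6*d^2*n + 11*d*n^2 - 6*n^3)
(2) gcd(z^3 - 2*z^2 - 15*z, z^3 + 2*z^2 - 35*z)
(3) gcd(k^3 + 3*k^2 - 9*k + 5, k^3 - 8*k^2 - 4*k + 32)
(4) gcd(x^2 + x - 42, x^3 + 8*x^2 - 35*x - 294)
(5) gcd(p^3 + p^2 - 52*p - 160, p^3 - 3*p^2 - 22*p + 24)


(1) = d^3 - 6*d^2*n + 11*d*n^2 - 6*n^3
(2) = z^2 - 5*z
(3) = 1
(4) = gcd((x - 6)*(x + 7), (x - 6)*(x + 7)^2) = x^2 + x - 42
(5) = gcd((p - 8)*(p + 4)*(p + 5), (p - 6)*(p - 1)*(p + 4)) = p + 4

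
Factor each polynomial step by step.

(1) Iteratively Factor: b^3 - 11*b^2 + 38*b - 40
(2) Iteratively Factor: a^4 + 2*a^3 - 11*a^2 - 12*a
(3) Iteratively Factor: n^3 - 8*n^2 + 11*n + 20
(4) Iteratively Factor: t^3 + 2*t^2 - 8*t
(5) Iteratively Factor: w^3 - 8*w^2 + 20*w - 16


(1) = (b - 5)*(b^2 - 6*b + 8) = (b - 5)*(b - 4)*(b - 2)
(2) = (a)*(a^3 + 2*a^2 - 11*a - 12) = a*(a + 4)*(a^2 - 2*a - 3) = a*(a - 3)*(a + 4)*(a + 1)
(3) = (n + 1)*(n^2 - 9*n + 20) = (n - 4)*(n + 1)*(n - 5)
(4) = (t)*(t^2 + 2*t - 8) = t*(t + 4)*(t - 2)
(5) = (w - 2)*(w^2 - 6*w + 8) = (w - 2)^2*(w - 4)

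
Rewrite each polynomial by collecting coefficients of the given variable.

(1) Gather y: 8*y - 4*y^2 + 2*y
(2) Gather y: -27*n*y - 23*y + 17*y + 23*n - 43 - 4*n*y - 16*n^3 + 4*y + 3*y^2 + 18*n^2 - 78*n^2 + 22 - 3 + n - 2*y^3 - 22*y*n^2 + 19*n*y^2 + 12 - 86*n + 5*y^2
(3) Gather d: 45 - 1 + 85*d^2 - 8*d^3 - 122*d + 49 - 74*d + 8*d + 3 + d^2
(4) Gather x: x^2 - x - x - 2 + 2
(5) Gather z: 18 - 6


(1) = -4*y^2 + 10*y
(2) = -16*n^3 - 60*n^2 - 62*n - 2*y^3 + y^2*(19*n + 8) + y*(-22*n^2 - 31*n - 2) - 12
(3) = -8*d^3 + 86*d^2 - 188*d + 96
(4) = x^2 - 2*x
(5) = 12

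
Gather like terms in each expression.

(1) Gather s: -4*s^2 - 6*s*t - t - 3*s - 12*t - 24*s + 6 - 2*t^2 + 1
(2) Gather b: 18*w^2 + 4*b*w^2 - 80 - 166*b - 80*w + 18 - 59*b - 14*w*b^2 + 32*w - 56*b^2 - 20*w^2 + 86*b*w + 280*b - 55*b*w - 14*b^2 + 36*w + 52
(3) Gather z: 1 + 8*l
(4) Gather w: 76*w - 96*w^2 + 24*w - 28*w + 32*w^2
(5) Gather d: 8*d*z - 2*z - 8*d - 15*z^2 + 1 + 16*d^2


(1) = -4*s^2 + s*(-6*t - 27) - 2*t^2 - 13*t + 7
(2) = b^2*(-14*w - 70) + b*(4*w^2 + 31*w + 55) - 2*w^2 - 12*w - 10
(3) = 8*l + 1
(4) = -64*w^2 + 72*w
(5) = 16*d^2 + d*(8*z - 8) - 15*z^2 - 2*z + 1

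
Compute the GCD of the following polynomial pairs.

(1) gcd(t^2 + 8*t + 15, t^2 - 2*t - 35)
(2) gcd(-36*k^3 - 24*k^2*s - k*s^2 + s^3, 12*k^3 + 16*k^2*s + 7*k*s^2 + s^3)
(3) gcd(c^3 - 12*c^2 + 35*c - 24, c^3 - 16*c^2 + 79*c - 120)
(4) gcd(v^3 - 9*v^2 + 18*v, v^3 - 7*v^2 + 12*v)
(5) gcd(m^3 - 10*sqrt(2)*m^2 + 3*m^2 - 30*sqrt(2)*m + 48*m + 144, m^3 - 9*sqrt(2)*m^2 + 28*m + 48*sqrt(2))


(1) = gcd((t + 3)*(t + 5), (t - 7)*(t + 5)) = t + 5
(2) = 6*k^2 + 5*k*s + s^2
(3) = gcd((c - 8)*(c - 3)*(c - 1), (c - 8)*(c - 5)*(c - 3)) = c^2 - 11*c + 24
(4) = gcd(v*(v - 6)*(v - 3), v*(v - 4)*(v - 3)) = v^2 - 3*v
(5) = gcd((m + 3)*(m - 6*sqrt(2))*(m - 4*sqrt(2)), (m - 6*sqrt(2))*(m - 4*sqrt(2))*(m + sqrt(2))) = m^2 - 10*sqrt(2)*m + 48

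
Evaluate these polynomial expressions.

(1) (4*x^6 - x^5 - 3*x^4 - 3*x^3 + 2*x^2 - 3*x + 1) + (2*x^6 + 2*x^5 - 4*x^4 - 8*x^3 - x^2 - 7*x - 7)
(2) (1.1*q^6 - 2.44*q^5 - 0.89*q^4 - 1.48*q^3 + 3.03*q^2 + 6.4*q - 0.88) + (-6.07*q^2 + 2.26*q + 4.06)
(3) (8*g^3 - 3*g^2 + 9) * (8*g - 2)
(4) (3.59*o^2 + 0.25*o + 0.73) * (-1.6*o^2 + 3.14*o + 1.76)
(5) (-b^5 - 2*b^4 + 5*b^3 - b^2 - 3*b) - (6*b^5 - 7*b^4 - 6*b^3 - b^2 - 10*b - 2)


(1) = 6*x^6 + x^5 - 7*x^4 - 11*x^3 + x^2 - 10*x - 6
(2) = 1.1*q^6 - 2.44*q^5 - 0.89*q^4 - 1.48*q^3 - 3.04*q^2 + 8.66*q + 3.18
(3) = 64*g^4 - 40*g^3 + 6*g^2 + 72*g - 18
(4) = -5.744*o^4 + 10.8726*o^3 + 5.9354*o^2 + 2.7322*o + 1.2848
(5) = -7*b^5 + 5*b^4 + 11*b^3 + 7*b + 2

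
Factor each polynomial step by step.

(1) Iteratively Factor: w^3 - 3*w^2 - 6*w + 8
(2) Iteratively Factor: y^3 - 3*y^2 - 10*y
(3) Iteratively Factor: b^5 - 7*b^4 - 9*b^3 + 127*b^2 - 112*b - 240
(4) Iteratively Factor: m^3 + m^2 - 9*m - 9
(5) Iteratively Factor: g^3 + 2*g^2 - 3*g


(1) = (w - 1)*(w^2 - 2*w - 8) = (w - 1)*(w + 2)*(w - 4)
(2) = (y + 2)*(y^2 - 5*y) = (y - 5)*(y + 2)*(y)
(3) = (b + 1)*(b^4 - 8*b^3 - b^2 + 128*b - 240) = (b - 5)*(b + 1)*(b^3 - 3*b^2 - 16*b + 48) = (b - 5)*(b - 3)*(b + 1)*(b^2 - 16) = (b - 5)*(b - 3)*(b + 1)*(b + 4)*(b - 4)
(4) = (m + 1)*(m^2 - 9) = (m + 1)*(m + 3)*(m - 3)
(5) = (g - 1)*(g^2 + 3*g) = g*(g - 1)*(g + 3)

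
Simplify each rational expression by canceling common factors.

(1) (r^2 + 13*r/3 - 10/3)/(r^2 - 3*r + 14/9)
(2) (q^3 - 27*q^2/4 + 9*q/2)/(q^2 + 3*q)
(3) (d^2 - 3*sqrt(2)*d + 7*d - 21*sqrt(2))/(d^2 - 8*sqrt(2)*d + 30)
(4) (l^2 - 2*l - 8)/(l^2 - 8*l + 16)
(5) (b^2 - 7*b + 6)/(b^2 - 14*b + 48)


(1) = (3*r + 15)/(3*r - 7)
(2) = (4*q^2 - 27*q + 18)/(4*q + 12)
(3) = (d + 7)/(d - 5*sqrt(2))
(4) = (l + 2)/(l - 4)
(5) = (b - 1)/(b - 8)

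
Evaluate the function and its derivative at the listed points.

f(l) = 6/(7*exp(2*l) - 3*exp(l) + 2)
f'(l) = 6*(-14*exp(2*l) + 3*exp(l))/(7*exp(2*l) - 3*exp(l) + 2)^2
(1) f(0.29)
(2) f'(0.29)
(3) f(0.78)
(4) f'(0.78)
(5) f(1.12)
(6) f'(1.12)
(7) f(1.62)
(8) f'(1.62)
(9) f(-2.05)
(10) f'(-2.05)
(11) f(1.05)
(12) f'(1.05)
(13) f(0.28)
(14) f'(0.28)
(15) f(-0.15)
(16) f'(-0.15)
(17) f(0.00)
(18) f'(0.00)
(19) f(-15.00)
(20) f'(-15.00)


(1) = 0.57
(2) = -1.14
(3) = 0.21
(4) = -0.44
(5) = 0.10
(6) = -0.21
(7) = 0.04
(8) = -0.07
(9) = 3.47
(10) = 0.31
(11) = 0.12
(12) = -0.25
(13) = 0.58
(14) = -1.16
(15) = 1.30
(16) = -2.21
(17) = 1.00
(18) = -1.83
(19) = 3.00
(20) = 0.00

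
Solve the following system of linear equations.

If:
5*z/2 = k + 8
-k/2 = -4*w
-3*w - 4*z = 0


Then:
k = -512/79
w = -64/79
z = 48/79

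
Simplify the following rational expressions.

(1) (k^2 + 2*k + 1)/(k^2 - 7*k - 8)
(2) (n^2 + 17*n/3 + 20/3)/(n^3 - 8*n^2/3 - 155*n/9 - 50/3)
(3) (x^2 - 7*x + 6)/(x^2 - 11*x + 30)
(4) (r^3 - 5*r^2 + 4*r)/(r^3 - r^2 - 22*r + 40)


(1) = (k + 1)/(k - 8)
(2) = (3*n + 12)/(3*n^2 - 13*n - 30)
(3) = (x - 1)/(x - 5)
(4) = (r^2 - r)/(r^2 + 3*r - 10)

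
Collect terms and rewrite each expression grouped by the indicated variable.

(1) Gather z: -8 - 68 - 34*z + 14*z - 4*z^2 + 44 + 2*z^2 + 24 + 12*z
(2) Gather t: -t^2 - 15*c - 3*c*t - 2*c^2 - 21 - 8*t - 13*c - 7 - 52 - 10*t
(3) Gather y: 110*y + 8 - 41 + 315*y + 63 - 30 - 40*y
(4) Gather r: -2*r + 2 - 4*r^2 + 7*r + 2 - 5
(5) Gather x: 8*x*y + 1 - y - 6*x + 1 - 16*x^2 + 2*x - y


(1) = -2*z^2 - 8*z - 8
(2) = -2*c^2 - 28*c - t^2 + t*(-3*c - 18) - 80
(3) = 385*y
(4) = -4*r^2 + 5*r - 1
(5) = -16*x^2 + x*(8*y - 4) - 2*y + 2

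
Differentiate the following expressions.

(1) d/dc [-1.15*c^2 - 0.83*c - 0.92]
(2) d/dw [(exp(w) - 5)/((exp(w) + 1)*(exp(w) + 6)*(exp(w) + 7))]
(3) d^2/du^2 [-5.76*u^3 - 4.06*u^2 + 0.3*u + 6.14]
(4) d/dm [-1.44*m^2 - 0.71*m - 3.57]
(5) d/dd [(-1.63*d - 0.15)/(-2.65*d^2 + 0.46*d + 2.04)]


(1) = -2.3*c - 0.83
(2) = (-2*exp(3*w) + exp(2*w) + 140*exp(w) + 317)*exp(w)/(exp(6*w) + 28*exp(5*w) + 306*exp(4*w) + 1624*exp(3*w) + 4201*exp(2*w) + 4620*exp(w) + 1764)
(3) = -34.56*u - 8.12
(4) = -2.88*m - 0.71
(5) = (4.3195*d^2 - 0.7498*d - (1.63*d + 0.15)*(5.3*d - 0.46) - 3.3252)/(-2.65*d^2 + 0.46*d + 2.04)^2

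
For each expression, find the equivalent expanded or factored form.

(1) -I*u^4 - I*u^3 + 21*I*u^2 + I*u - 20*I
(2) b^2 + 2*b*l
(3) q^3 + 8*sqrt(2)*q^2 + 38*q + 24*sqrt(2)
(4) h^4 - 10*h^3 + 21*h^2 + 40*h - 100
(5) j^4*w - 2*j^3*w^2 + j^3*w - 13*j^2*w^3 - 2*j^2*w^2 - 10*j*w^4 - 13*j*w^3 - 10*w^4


(1) = (u - 4)*(u - 1)*(u + 5)*(-I*u - I)
(2) = b*(b + 2*l)
(3) = (q + sqrt(2))*(q + 3*sqrt(2))*(q + 4*sqrt(2))
(4) = (h - 5)^2*(h - 2)*(h + 2)
(5) = (j - 5*w)*(j + w)*(j + 2*w)*(j*w + w)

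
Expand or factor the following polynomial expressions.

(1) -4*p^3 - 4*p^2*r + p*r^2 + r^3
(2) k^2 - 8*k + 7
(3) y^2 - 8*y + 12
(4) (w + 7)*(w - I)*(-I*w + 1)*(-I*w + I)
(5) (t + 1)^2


(1) = (-2*p + r)*(p + r)*(2*p + r)
(2) = (k - 7)*(k - 1)
(3) = (y - 6)*(y - 2)
(4) = -w^4 - 6*w^3 + 6*w^2 - 6*w + 7
(5) = t^2 + 2*t + 1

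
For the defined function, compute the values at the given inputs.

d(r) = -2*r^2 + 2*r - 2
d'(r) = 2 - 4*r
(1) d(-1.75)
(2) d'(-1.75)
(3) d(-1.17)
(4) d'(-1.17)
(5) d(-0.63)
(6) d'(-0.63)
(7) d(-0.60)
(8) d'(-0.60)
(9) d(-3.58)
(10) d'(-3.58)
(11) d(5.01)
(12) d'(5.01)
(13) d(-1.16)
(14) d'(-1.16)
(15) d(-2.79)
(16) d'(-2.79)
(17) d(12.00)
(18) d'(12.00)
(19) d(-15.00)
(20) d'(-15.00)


(1) = -11.62
(2) = 9.00
(3) = -7.08
(4) = 6.68
(5) = -4.05
(6) = 4.52
(7) = -3.92
(8) = 4.40
(9) = -34.79
(10) = 16.32
(11) = -42.18
(12) = -18.04
(13) = -7.01
(14) = 6.64
(15) = -23.15
(16) = 13.16
(17) = -266.00
(18) = -46.00
(19) = -482.00
(20) = 62.00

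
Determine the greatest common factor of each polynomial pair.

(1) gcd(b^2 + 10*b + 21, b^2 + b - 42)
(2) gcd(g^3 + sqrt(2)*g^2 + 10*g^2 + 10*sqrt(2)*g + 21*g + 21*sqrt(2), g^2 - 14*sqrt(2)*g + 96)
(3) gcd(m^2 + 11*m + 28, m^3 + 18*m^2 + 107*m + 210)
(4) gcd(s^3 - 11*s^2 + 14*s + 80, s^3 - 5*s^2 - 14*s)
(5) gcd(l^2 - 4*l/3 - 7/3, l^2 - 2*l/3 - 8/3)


(1) = b + 7
(2) = gcd((g + 3)*(g + 7)*(g + sqrt(2)), (g - 8*sqrt(2))*(g - 6*sqrt(2))) = 1
(3) = m + 7
(4) = gcd((s - 8)*(s - 5)*(s + 2), s*(s - 7)*(s + 2)) = s + 2
(5) = 1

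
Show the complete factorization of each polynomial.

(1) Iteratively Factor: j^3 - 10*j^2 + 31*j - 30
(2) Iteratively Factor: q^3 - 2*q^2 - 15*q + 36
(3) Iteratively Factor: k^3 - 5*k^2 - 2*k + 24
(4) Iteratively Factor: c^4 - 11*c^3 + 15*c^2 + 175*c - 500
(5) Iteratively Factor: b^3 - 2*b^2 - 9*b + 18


(1) = (j - 3)*(j^2 - 7*j + 10) = (j - 3)*(j - 2)*(j - 5)
(2) = (q + 4)*(q^2 - 6*q + 9) = (q - 3)*(q + 4)*(q - 3)
(3) = (k + 2)*(k^2 - 7*k + 12) = (k - 3)*(k + 2)*(k - 4)
(4) = (c - 5)*(c^3 - 6*c^2 - 15*c + 100) = (c - 5)^2*(c^2 - c - 20) = (c - 5)^3*(c + 4)
(5) = (b - 3)*(b^2 + b - 6) = (b - 3)*(b - 2)*(b + 3)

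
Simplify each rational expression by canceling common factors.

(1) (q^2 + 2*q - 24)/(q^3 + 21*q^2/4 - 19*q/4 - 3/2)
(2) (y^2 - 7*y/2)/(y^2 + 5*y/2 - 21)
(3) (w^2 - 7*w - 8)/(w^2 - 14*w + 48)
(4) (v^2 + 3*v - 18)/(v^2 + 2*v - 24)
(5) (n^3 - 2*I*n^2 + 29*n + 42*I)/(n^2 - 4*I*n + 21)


(1) = (4*q - 16)/(4*q^2 - 3*q - 1)
(2) = y/(y + 6)
(3) = (w + 1)/(w - 6)
(4) = (v - 3)/(v - 4)
(5) = n + 2*I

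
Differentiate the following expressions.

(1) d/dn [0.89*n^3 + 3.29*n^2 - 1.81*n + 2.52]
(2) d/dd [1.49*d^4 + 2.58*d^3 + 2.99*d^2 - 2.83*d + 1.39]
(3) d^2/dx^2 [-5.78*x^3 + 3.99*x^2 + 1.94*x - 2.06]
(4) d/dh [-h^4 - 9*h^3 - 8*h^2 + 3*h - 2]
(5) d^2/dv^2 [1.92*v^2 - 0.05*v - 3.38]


(1) = 2.67*n^2 + 6.58*n - 1.81
(2) = 5.96*d^3 + 7.74*d^2 + 5.98*d - 2.83
(3) = 7.98 - 34.68*x
(4) = -4*h^3 - 27*h^2 - 16*h + 3
(5) = 3.84000000000000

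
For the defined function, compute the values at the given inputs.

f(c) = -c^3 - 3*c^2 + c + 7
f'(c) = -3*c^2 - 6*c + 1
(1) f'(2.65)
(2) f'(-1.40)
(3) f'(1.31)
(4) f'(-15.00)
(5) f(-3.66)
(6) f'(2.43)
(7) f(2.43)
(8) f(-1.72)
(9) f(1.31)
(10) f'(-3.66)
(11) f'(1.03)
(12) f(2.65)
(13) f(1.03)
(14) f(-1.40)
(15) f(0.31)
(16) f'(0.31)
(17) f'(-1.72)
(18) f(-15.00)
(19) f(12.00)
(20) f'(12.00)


(1) = -35.97
(2) = 3.52
(3) = -12.01
(4) = -584.00
(5) = 12.18
(6) = -31.29
(7) = -22.63
(8) = 1.49
(9) = 0.91
(10) = -17.23
(11) = -8.36
(12) = -30.03
(13) = 3.75
(14) = 2.46
(15) = 6.99
(16) = -1.15
(17) = 2.44
(18) = 2692.00
(19) = -2141.00
(20) = -503.00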